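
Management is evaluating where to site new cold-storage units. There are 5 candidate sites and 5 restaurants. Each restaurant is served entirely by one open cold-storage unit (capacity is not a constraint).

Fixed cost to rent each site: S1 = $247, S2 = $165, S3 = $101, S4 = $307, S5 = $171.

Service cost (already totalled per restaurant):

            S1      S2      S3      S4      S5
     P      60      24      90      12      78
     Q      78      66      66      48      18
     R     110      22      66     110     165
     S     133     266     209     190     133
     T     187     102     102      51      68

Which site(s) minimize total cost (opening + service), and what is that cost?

For any fixed open set, each restaurant goes to its cheapest open site; total = fixed + service.
{S2, S5}: P→S2 24, Q→S5 18, R→S2 22, S→S5 133, T→S5 68. Service 265; fixed 336; total 601.
{S5}: P→S5 78, Q→S5 18, R→S5 165, S→S5 133, T→S5 68. Service 462; fixed 171; total 633.
{S3}: service 533 + fixed 101 = 634
{S1, S2, S3, S4, S5}: service 236 + fixed 991 = 1227
No other subset beats 601.

Open S2 and S5; minimum total cost 601.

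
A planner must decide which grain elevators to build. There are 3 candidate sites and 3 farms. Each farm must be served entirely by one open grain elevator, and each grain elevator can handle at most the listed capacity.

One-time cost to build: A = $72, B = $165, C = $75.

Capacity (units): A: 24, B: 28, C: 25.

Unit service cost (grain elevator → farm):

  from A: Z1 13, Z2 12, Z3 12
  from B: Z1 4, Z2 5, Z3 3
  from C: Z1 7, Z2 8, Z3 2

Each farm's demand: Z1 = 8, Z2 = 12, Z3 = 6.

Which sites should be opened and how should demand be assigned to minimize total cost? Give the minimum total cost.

Minimum total cost: 275

Open {B}: Z1→B 4·8=32, Z2→B 5·12=60, Z3→B 3·6=18.
Loads: B carries 26/28. Service 110; fixed 165; total 275.
Next best feasible plan costs 344.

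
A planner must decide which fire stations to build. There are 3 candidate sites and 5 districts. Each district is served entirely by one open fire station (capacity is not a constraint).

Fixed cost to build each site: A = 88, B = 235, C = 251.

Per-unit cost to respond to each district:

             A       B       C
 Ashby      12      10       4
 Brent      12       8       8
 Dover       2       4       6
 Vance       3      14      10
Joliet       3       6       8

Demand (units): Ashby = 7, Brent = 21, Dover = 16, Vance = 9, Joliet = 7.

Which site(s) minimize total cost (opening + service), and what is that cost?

For any fixed open set, each district goes to its cheapest open site; total = fixed + service.
{A}: Ashby→A 12·7=84, Brent→A 12·21=252, Dover→A 2·16=32, Vance→A 3·9=27, Joliet→A 3·7=21. Service 416; fixed 88; total 504.
{A, C}: Ashby→C 4·7=28, Brent→C 8·21=168, Dover→A 2·16=32, Vance→A 3·9=27, Joliet→A 3·7=21. Service 276; fixed 339; total 615.
{A, B}: Ashby→B 10·7=70, Brent→B 8·21=168, Dover→A 2·16=32, Vance→A 3·9=27, Joliet→A 3·7=21. Service 318; fixed 323; total 641.
{A, B, C}: service 276 + fixed 574 = 850
(All 7 nonempty subsets were checked; A only is lowest.)

Open A only; minimum total cost 504.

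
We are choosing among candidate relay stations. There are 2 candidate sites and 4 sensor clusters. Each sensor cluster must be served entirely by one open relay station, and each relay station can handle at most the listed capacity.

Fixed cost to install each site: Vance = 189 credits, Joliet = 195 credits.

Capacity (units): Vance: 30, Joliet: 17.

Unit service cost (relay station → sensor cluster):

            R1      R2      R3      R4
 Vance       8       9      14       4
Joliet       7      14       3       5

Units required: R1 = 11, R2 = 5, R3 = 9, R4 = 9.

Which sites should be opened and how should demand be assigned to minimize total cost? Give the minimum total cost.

Minimum total cost: 580

Open {Vance, Joliet}: R1→Vance 8·11=88, R2→Vance 9·5=45, R3→Joliet 3·9=27, R4→Vance 4·9=36.
Loads: Vance carries 25/30, Joliet carries 9/17. Service 196; fixed 384; total 580.
Next best feasible plan costs 605.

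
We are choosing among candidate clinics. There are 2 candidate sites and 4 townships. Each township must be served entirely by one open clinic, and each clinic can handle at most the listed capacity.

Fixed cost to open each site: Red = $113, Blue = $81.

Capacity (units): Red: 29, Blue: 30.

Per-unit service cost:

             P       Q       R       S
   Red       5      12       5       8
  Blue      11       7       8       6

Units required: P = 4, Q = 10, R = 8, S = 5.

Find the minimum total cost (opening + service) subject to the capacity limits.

Minimum total cost: 289

Open {Blue}: P→Blue 11·4=44, Q→Blue 7·10=70, R→Blue 8·8=64, S→Blue 6·5=30.
Loads: Blue carries 27/30. Service 208; fixed 81; total 289.
Next best feasible plan costs 333.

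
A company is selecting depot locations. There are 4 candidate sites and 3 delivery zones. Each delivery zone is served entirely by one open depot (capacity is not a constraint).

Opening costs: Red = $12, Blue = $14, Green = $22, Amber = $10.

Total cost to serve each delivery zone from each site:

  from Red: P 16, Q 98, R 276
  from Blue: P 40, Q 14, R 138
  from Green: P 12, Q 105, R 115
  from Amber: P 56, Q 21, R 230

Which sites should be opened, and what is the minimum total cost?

Open Blue and Green; minimum total cost 177.

For any fixed open set, each delivery zone goes to its cheapest open site; total = fixed + service.
{Blue, Green}: P→Green 12, Q→Blue 14, R→Green 115. Service 141; fixed 36; total 177.
{Green, Amber}: service 148 + fixed 32 = 180
{Blue, Green, Amber}: P→Green 12, Q→Blue 14, R→Green 115. Service 141; fixed 46; total 187.
{Red, Blue, Green, Amber}: service 141 + fixed 58 = 199
(All 15 nonempty subsets were checked; Blue and Green is lowest.)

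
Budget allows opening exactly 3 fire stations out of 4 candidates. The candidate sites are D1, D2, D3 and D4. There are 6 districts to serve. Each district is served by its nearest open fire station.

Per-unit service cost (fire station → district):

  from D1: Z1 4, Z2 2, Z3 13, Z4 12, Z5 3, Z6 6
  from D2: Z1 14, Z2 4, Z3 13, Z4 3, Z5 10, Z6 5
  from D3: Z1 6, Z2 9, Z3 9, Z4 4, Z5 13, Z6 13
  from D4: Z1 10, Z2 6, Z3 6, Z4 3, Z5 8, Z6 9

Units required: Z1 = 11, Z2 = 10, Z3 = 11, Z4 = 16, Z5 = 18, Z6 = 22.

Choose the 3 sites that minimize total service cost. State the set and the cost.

With exactly 3 open, each district uses its cheapest among the chosen.
{D1, D2, D4}: Z1→D1 4·11=44, Z2→D1 2·10=20, Z3→D4 6·11=66, Z4→D2 3·16=48, Z5→D1 3·18=54, Z6→D2 5·22=110. Service cost 342.
{D1, D3, D4}: service cost 364
{D1, D2, D3}: service cost 375
Among all 4 size-3 choices, {D1, D2, D4} is lowest.

Choose D1, D2 and D4; total service cost 342.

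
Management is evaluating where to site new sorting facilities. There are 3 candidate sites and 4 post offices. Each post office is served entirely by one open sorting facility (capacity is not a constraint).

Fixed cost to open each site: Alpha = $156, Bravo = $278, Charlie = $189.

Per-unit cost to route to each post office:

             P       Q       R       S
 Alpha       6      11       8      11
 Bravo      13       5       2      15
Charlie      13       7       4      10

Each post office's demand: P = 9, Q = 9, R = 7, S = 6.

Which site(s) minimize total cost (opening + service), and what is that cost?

For any fixed open set, each post office goes to its cheapest open site; total = fixed + service.
{Alpha}: P→Alpha 6·9=54, Q→Alpha 11·9=99, R→Alpha 8·7=56, S→Alpha 11·6=66. Service 275; fixed 156; total 431.
{Charlie}: P→Charlie 13·9=117, Q→Charlie 7·9=63, R→Charlie 4·7=28, S→Charlie 10·6=60. Service 268; fixed 189; total 457.
{Bravo}: P→Bravo 13·9=117, Q→Bravo 5·9=45, R→Bravo 2·7=14, S→Bravo 15·6=90. Service 266; fixed 278; total 544.
{Alpha, Bravo, Charlie}: P→Alpha 6·9=54, Q→Bravo 5·9=45, R→Bravo 2·7=14, S→Charlie 10·6=60. Service 173; fixed 623; total 796.
(All 7 nonempty subsets were checked; Alpha only is lowest.)

Open Alpha only; minimum total cost 431.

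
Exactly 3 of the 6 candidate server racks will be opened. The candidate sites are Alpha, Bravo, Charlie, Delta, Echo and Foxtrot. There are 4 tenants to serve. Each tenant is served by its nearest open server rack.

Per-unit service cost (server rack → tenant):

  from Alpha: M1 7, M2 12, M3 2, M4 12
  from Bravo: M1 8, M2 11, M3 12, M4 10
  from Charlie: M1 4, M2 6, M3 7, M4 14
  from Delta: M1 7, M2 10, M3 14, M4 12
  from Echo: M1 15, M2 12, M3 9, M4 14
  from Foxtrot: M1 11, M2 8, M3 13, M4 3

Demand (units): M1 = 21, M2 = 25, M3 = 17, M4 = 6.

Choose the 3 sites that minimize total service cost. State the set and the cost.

With exactly 3 open, each tenant uses its cheapest among the chosen.
{Alpha, Charlie, Foxtrot}: M1→Charlie 4·21=84, M2→Charlie 6·25=150, M3→Alpha 2·17=34, M4→Foxtrot 3·6=18. Service cost 286.
{Alpha, Bravo, Charlie}: service cost 328
{Alpha, Charlie, Delta}: service cost 340
Among all 20 size-3 choices, {Alpha, Charlie, Foxtrot} is lowest.

Choose Alpha, Charlie and Foxtrot; total service cost 286.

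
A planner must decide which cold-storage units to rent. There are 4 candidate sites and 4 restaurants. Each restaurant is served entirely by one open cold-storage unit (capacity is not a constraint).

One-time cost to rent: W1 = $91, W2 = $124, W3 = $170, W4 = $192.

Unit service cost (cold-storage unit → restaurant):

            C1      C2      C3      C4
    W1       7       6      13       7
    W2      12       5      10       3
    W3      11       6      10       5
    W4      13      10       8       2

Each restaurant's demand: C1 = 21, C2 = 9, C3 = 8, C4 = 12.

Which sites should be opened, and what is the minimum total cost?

Open W1 only; minimum total cost 480.

For any fixed open set, each restaurant goes to its cheapest open site; total = fixed + service.
{W1}: C1→W1 7·21=147, C2→W1 6·9=54, C3→W1 13·8=104, C4→W1 7·12=84. Service 389; fixed 91; total 480.
{W1, W2}: service 308 + fixed 215 = 523
{W2}: service 413 + fixed 124 = 537
{W1, W2, W3, W4}: service 280 + fixed 577 = 857
(All 15 nonempty subsets were checked; W1 only is lowest.)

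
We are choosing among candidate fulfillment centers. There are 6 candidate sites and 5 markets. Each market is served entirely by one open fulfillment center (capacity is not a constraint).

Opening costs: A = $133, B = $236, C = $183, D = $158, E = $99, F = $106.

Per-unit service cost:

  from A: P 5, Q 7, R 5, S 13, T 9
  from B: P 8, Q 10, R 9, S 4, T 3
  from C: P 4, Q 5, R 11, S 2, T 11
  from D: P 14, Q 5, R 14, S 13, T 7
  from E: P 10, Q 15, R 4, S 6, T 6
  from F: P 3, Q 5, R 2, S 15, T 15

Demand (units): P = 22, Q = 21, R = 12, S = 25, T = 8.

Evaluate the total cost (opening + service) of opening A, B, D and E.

Total cost: 1013

Each market is assigned to its cheapest site among the open ones.
{A, B, D, E}: P→A 5·22=110, Q→D 5·21=105, R→E 4·12=48, S→B 4·25=100, T→B 3·8=24. Service 387; fixed 626; total 1013.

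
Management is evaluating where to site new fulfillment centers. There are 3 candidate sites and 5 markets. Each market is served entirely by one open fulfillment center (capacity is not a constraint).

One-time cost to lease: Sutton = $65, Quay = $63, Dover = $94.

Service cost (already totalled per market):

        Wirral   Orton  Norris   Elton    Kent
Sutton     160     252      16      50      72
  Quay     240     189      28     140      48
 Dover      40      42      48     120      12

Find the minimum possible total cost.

Minimum total cost: 319

For any fixed open set, each market goes to its cheapest open site; total = fixed + service.
{Sutton, Dover}: Wirral→Dover 40, Orton→Dover 42, Norris→Sutton 16, Elton→Sutton 50, Kent→Dover 12. Service 160; fixed 159; total 319.
{Dover}: service 262 + fixed 94 = 356
{Sutton, Quay, Dover}: service 160 + fixed 222 = 382
{Quay}: service 645 + fixed 63 = 708
No other subset beats 319.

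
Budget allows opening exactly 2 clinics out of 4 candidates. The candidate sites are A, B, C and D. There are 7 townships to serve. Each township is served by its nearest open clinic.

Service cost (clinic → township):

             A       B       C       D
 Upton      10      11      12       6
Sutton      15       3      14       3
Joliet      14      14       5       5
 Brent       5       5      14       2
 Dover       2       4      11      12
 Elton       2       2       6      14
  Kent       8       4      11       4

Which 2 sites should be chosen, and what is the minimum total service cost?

With exactly 2 open, each township uses its cheapest among the chosen.
{A, D}: Upton→D 6, Sutton→D 3, Joliet→D 5, Brent→D 2, Dover→A 2, Elton→A 2, Kent→D 4. Service cost 24.
{B, D}: service cost 26
{B, C}: service cost 34
Among all 6 size-2 choices, {A, D} is lowest.

Choose A and D; total service cost 24.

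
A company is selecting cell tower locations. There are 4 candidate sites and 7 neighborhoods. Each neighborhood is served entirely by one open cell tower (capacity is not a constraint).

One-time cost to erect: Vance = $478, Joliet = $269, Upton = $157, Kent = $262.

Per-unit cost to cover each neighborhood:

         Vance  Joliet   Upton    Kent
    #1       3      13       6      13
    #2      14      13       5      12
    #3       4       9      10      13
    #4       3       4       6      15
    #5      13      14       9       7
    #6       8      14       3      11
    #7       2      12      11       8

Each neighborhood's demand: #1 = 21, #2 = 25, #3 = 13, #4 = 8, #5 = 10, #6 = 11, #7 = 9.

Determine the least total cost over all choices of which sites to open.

Minimum total cost: 808

For any fixed open set, each neighborhood goes to its cheapest open site; total = fixed + service.
{Upton}: #1→Upton 6·21=126, #2→Upton 5·25=125, #3→Upton 10·13=130, #4→Upton 6·8=48, #5→Upton 9·10=90, #6→Upton 3·11=33, #7→Upton 11·9=99. Service 651; fixed 157; total 808.
{Upton, Kent}: #1→Upton 6·21=126, #2→Upton 5·25=125, #3→Upton 10·13=130, #4→Upton 6·8=48, #5→Kent 7·10=70, #6→Upton 3·11=33, #7→Kent 8·9=72. Service 604; fixed 419; total 1023.
{Vance, Upton}: #1→Vance 3·21=63, #2→Upton 5·25=125, #3→Vance 4·13=52, #4→Vance 3·8=24, #5→Upton 9·10=90, #6→Upton 3·11=33, #7→Vance 2·9=18. Service 405; fixed 635; total 1040.
{Vance, Joliet, Upton, Kent}: service 385 + fixed 1166 = 1551
(All 15 nonempty subsets were checked; Upton only is lowest.)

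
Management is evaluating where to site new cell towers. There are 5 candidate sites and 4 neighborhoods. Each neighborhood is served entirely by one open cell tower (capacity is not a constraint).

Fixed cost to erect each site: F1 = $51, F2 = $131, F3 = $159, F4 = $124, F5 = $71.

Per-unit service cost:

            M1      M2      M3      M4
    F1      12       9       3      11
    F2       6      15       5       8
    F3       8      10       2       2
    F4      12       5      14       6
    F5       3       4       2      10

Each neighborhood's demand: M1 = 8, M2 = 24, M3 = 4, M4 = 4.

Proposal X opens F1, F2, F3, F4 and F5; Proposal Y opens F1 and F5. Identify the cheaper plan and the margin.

Proposal X: {F1, F2, F3, F4, F5}: M1→F5 3·8=24, M2→F5 4·24=96, M3→F3 2·4=8, M4→F3 2·4=8. Service 136; fixed 536; total 672.
Proposal Y: {F1, F5}: M1→F5 3·8=24, M2→F5 4·24=96, M3→F5 2·4=8, M4→F5 10·4=40. Service 168; fixed 122; total 290.
Difference: |672 − 290| = 382.

Proposal Y is cheaper by 382.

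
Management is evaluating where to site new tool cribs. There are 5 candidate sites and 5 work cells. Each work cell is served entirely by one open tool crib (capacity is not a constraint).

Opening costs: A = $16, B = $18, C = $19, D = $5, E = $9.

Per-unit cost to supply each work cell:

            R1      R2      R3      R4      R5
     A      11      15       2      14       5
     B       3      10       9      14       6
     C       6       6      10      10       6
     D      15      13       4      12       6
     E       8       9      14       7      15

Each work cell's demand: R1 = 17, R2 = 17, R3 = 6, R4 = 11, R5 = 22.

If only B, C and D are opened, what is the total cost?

Each work cell is assigned to its cheapest site among the open ones.
{B, C, D}: R1→B 3·17=51, R2→C 6·17=102, R3→D 4·6=24, R4→C 10·11=110, R5→B 6·22=132. Service 419; fixed 42; total 461.

Total cost: 461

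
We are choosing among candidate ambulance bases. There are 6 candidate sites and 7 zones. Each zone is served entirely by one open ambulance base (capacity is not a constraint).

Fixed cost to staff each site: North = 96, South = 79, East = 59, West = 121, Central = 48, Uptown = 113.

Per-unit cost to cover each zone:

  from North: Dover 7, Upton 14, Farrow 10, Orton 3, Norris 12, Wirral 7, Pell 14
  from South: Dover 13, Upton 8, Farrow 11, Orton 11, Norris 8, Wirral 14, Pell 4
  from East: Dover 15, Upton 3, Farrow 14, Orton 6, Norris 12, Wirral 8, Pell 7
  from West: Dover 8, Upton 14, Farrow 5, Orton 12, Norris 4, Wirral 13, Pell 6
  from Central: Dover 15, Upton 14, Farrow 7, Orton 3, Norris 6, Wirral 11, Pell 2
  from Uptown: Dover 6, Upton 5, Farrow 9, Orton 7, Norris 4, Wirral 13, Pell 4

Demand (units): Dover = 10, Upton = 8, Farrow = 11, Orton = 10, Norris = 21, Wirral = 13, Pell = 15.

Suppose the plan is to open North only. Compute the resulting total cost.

Total cost: 971

Each zone is assigned to its cheapest site among the open ones.
{North}: Dover→North 7·10=70, Upton→North 14·8=112, Farrow→North 10·11=110, Orton→North 3·10=30, Norris→North 12·21=252, Wirral→North 7·13=91, Pell→North 14·15=210. Service 875; fixed 96; total 971.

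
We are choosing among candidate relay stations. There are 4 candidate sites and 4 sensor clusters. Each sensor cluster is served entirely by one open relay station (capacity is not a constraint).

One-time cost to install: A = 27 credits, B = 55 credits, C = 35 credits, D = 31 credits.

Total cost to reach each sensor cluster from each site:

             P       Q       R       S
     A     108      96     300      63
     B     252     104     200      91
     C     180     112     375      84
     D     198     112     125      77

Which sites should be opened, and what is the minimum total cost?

For any fixed open set, each sensor cluster goes to its cheapest open site; total = fixed + service.
{A, D}: P→A 108, Q→A 96, R→D 125, S→A 63. Service 392; fixed 58; total 450.
{A, C, D}: service 392 + fixed 93 = 485
{A, B, D}: P→A 108, Q→A 96, R→D 125, S→A 63. Service 392; fixed 113; total 505.
{A, B, C, D}: P→A 108, Q→A 96, R→D 125, S→A 63. Service 392; fixed 148; total 540.
No other subset beats 450.

Open A and D; minimum total cost 450.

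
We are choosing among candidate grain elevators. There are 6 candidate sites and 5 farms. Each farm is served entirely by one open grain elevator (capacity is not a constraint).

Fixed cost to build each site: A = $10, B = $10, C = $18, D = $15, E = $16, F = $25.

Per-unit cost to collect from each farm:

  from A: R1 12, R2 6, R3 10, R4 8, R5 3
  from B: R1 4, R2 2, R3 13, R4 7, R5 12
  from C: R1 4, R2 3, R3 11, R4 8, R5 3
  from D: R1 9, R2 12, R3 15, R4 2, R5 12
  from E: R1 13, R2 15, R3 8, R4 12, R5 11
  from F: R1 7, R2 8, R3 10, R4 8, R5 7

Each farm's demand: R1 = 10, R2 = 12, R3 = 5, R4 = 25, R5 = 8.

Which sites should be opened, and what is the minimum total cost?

For any fixed open set, each farm goes to its cheapest open site; total = fixed + service.
{A, B, D}: R1→B 4·10=40, R2→B 2·12=24, R3→A 10·5=50, R4→D 2·25=50, R5→A 3·8=24. Service 188; fixed 35; total 223.
{A, B, D, E}: service 178 + fixed 51 = 229
{B, C, D}: service 193 + fixed 43 = 236
{A, B, C, D, E, F}: service 178 + fixed 94 = 272
No other subset beats 223.

Open A, B and D; minimum total cost 223.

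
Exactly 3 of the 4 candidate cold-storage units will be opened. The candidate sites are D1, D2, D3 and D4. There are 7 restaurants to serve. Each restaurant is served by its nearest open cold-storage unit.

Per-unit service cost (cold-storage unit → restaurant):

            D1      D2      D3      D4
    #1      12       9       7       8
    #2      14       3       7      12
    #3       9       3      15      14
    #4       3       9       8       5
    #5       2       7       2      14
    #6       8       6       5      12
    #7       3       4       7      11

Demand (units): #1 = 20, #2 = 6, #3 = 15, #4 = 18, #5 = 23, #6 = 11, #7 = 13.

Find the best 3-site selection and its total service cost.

Choose D1, D2 and D3; total service cost 397.

With exactly 3 open, each restaurant uses its cheapest among the chosen.
{D1, D2, D3}: #1→D3 7·20=140, #2→D2 3·6=18, #3→D2 3·15=45, #4→D1 3·18=54, #5→D1 2·23=46, #6→D3 5·11=55, #7→D1 3·13=39. Service cost 397.
{D1, D2, D4}: service cost 428
{D2, D3, D4}: service cost 446
Among all 4 size-3 choices, {D1, D2, D3} is lowest.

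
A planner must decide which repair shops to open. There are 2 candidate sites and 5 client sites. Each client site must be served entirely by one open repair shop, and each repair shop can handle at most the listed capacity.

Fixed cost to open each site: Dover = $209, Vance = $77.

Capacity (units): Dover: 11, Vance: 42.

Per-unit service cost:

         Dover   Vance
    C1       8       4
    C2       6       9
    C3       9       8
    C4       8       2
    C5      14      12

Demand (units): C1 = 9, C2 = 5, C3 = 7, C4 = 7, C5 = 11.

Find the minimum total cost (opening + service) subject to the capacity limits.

Open {Vance}: C1→Vance 4·9=36, C2→Vance 9·5=45, C3→Vance 8·7=56, C4→Vance 2·7=14, C5→Vance 12·11=132.
Loads: Vance carries 39/42. Service 283; fixed 77; total 360.
Next best feasible plan costs 554.

Minimum total cost: 360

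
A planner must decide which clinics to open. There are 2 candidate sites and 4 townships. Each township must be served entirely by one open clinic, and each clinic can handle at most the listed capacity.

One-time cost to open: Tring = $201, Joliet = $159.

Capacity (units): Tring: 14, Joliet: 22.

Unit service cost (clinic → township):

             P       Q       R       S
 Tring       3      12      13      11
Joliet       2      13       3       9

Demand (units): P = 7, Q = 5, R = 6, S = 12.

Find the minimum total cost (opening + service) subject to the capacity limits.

Minimum total cost: 567

Open {Tring, Joliet}: P→Tring 3·7=21, Q→Tring 12·5=60, R→Joliet 3·6=18, S→Joliet 9·12=108.
Loads: Tring carries 12/14, Joliet carries 18/22. Service 207; fixed 360; total 567.
Next best feasible plan costs 589.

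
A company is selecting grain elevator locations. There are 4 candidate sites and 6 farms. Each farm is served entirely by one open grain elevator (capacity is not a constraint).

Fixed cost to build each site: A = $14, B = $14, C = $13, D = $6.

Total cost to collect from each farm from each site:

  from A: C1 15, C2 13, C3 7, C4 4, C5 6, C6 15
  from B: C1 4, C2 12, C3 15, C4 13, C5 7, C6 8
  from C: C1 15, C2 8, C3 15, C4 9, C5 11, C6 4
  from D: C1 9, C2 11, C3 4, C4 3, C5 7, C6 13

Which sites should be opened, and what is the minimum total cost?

Open D only; minimum total cost 53.

For any fixed open set, each farm goes to its cheapest open site; total = fixed + service.
{D}: C1→D 9, C2→D 11, C3→D 4, C4→D 3, C5→D 7, C6→D 13. Service 47; fixed 6; total 53.
{C, D}: service 35 + fixed 19 = 54
{B, D}: service 37 + fixed 20 = 57
{A, B, C, D}: service 29 + fixed 47 = 76
(All 15 nonempty subsets were checked; D only is lowest.)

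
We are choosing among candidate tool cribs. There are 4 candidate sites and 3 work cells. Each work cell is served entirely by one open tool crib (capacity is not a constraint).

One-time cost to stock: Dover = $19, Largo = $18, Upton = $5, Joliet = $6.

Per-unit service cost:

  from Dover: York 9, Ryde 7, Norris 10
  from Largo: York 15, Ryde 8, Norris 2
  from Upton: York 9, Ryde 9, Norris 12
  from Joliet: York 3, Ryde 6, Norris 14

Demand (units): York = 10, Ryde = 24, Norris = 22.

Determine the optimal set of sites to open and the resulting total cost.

For any fixed open set, each work cell goes to its cheapest open site; total = fixed + service.
{Largo, Joliet}: York→Joliet 3·10=30, Ryde→Joliet 6·24=144, Norris→Largo 2·22=44. Service 218; fixed 24; total 242.
{Largo, Upton, Joliet}: service 218 + fixed 29 = 247
{Dover, Largo, Joliet}: York→Joliet 3·10=30, Ryde→Joliet 6·24=144, Norris→Largo 2·22=44. Service 218; fixed 43; total 261.
{Dover, Largo, Upton, Joliet}: service 218 + fixed 48 = 266
No other subset beats 242.

Open Largo and Joliet; minimum total cost 242.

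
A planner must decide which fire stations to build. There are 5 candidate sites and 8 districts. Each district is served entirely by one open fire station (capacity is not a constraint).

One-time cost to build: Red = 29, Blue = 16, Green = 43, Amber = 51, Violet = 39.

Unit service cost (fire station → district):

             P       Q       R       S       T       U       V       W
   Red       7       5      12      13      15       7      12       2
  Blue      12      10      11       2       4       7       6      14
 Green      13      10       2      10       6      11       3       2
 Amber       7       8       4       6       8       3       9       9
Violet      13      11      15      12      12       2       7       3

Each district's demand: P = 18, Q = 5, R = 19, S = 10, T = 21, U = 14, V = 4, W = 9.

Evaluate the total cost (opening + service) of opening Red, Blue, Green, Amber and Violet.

Each district is assigned to its cheapest site among the open ones.
{Red, Blue, Green, Amber, Violet}: P→Red 7·18=126, Q→Red 5·5=25, R→Green 2·19=38, S→Blue 2·10=20, T→Blue 4·21=84, U→Violet 2·14=28, V→Green 3·4=12, W→Red 2·9=18. Service 351; fixed 178; total 529.

Total cost: 529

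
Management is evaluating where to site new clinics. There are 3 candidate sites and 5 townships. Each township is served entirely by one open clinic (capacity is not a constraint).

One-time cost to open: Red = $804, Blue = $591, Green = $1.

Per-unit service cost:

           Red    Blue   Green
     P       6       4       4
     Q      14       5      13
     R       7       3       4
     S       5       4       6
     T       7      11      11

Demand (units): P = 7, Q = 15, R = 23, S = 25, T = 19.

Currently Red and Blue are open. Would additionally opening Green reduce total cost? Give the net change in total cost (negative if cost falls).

Current service cost with {Red, Blue}: 405.
Adding Green: each township re-picks its cheapest; new service cost 405, saving 0.
Extra fixed cost: 1. Net change = 1 − 0 = 1.
(Totals: 1800 → 1801.)

No — net change +1 (cost rises by 1).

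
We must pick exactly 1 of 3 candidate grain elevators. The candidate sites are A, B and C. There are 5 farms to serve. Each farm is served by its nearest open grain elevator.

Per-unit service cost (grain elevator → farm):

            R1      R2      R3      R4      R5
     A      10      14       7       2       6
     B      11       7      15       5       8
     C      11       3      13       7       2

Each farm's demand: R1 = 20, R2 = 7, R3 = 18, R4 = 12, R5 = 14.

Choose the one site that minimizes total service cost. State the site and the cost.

With exactly 1 open, each farm uses its cheapest among the chosen.
{A}: R1→A 10·20=200, R2→A 14·7=98, R3→A 7·18=126, R4→A 2·12=24, R5→A 6·14=84. Service cost 532.
{C}: service cost 587
{B}: service cost 711
Among all 3 size-1 choices, {A} is lowest.

Choose A only; total service cost 532.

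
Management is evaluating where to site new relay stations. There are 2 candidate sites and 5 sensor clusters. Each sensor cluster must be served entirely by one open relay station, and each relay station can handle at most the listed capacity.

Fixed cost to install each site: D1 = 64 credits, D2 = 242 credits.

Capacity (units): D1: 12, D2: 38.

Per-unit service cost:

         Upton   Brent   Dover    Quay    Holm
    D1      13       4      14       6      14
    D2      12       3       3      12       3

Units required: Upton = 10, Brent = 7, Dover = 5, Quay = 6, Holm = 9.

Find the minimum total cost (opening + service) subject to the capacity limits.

Minimum total cost: 497

Open {D2}: Upton→D2 12·10=120, Brent→D2 3·7=21, Dover→D2 3·5=15, Quay→D2 12·6=72, Holm→D2 3·9=27.
Loads: D2 carries 37/38. Service 255; fixed 242; total 497.
Next best feasible plan costs 525.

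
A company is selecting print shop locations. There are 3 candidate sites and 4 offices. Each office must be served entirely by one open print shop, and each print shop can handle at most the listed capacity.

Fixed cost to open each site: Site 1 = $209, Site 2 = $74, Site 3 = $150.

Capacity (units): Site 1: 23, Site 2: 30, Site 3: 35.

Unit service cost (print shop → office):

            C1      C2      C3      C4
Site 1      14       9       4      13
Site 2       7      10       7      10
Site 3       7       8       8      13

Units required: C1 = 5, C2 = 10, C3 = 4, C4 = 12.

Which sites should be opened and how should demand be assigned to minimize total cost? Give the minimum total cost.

Minimum total cost: 453

Open {Site 3}: C1→Site 3 7·5=35, C2→Site 3 8·10=80, C3→Site 3 8·4=32, C4→Site 3 13·12=156.
Loads: Site 3 carries 31/35. Service 303; fixed 150; total 453.
Next best feasible plan costs 487.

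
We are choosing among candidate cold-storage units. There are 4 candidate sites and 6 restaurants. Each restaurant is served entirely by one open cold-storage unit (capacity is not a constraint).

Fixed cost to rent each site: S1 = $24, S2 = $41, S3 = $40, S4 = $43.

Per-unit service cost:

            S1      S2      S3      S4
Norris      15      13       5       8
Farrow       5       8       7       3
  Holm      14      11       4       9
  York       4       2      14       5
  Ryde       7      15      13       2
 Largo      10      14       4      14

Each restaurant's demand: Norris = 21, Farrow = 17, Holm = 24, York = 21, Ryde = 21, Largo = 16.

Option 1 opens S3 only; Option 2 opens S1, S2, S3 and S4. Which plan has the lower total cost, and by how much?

Option 2 is cheaper by 443.

Option 1: {S3}: Norris→S3 5·21=105, Farrow→S3 7·17=119, Holm→S3 4·24=96, York→S3 14·21=294, Ryde→S3 13·21=273, Largo→S3 4·16=64. Service 951; fixed 40; total 991.
Option 2: {S1, S2, S3, S4}: Norris→S3 5·21=105, Farrow→S4 3·17=51, Holm→S3 4·24=96, York→S2 2·21=42, Ryde→S4 2·21=42, Largo→S3 4·16=64. Service 400; fixed 148; total 548.
Difference: |991 − 548| = 443.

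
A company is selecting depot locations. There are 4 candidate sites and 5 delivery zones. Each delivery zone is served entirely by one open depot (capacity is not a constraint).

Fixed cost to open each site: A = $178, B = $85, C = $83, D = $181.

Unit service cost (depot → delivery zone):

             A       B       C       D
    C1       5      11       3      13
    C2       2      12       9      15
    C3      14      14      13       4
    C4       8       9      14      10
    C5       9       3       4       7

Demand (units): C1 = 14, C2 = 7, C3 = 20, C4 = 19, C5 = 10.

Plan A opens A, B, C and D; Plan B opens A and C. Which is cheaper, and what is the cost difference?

Plan B is cheaper by 76.

Plan A: {A, B, C, D}: C1→C 3·14=42, C2→A 2·7=14, C3→D 4·20=80, C4→A 8·19=152, C5→B 3·10=30. Service 318; fixed 527; total 845.
Plan B: {A, C}: C1→C 3·14=42, C2→A 2·7=14, C3→C 13·20=260, C4→A 8·19=152, C5→C 4·10=40. Service 508; fixed 261; total 769.
Difference: |845 − 769| = 76.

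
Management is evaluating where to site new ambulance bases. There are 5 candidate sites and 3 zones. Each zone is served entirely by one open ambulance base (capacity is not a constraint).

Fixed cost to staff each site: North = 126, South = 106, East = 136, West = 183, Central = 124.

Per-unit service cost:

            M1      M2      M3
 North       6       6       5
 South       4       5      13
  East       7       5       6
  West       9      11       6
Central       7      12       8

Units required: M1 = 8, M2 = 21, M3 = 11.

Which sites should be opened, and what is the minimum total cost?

For any fixed open set, each zone goes to its cheapest open site; total = fixed + service.
{North}: M1→North 6·8=48, M2→North 6·21=126, M3→North 5·11=55. Service 229; fixed 126; total 355.
{East}: M1→East 7·8=56, M2→East 5·21=105, M3→East 6·11=66. Service 227; fixed 136; total 363.
{South}: M1→South 4·8=32, M2→South 5·21=105, M3→South 13·11=143. Service 280; fixed 106; total 386.
{North, South, East, West, Central}: service 192 + fixed 675 = 867
No other subset beats 355.

Open North only; minimum total cost 355.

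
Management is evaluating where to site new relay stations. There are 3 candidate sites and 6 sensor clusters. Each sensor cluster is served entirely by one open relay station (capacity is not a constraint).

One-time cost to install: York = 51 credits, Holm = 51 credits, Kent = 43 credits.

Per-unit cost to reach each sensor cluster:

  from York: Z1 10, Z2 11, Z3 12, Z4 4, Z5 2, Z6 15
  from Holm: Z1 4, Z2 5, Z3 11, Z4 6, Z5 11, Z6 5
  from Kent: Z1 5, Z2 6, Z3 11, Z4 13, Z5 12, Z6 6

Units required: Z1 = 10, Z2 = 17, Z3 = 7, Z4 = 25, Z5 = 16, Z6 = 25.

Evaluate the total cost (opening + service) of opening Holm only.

Each sensor cluster is assigned to its cheapest site among the open ones.
{Holm}: Z1→Holm 4·10=40, Z2→Holm 5·17=85, Z3→Holm 11·7=77, Z4→Holm 6·25=150, Z5→Holm 11·16=176, Z6→Holm 5·25=125. Service 653; fixed 51; total 704.

Total cost: 704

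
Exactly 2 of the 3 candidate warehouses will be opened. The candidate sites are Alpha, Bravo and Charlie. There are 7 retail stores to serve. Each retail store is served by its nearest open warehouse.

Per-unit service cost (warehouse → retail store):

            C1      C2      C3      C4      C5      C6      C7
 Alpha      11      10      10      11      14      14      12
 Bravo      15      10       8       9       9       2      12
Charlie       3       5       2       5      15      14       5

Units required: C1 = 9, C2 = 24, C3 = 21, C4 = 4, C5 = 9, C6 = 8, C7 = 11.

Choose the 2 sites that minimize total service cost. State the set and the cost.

With exactly 2 open, each retail store uses its cheapest among the chosen.
{Bravo, Charlie}: C1→Charlie 3·9=27, C2→Charlie 5·24=120, C3→Charlie 2·21=42, C4→Charlie 5·4=20, C5→Bravo 9·9=81, C6→Bravo 2·8=16, C7→Charlie 5·11=55. Service cost 361.
{Alpha, Charlie}: service cost 502
{Alpha, Bravo}: service cost 772
Among all 3 size-2 choices, {Bravo, Charlie} is lowest.

Choose Bravo and Charlie; total service cost 361.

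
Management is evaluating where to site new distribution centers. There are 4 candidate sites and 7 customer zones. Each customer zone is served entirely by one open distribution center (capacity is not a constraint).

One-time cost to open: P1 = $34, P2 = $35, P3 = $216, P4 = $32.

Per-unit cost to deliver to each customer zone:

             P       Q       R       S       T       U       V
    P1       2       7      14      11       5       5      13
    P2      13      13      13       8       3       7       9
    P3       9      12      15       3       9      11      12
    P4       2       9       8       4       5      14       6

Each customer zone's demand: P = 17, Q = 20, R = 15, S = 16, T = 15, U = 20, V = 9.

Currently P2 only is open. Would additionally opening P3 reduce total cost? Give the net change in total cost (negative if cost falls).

Current service cost with {P2}: 1070.
Adding P3: each customer zone re-picks its cheapest; new service cost 902, saving 168.
Extra fixed cost: 216. Net change = 216 − 168 = 48.
(Totals: 1105 → 1153.)

No — net change +48 (cost rises by 48).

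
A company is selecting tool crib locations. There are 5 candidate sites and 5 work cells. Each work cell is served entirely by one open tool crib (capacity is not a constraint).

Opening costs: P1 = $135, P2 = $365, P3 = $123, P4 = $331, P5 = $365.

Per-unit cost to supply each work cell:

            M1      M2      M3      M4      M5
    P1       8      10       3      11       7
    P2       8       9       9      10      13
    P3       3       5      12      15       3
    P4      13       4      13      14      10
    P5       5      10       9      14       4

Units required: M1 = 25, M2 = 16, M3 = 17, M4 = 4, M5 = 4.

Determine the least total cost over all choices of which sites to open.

Minimum total cost: 520

For any fixed open set, each work cell goes to its cheapest open site; total = fixed + service.
{P1, P3}: M1→P3 3·25=75, M2→P3 5·16=80, M3→P1 3·17=51, M4→P1 11·4=44, M5→P3 3·4=12. Service 262; fixed 258; total 520.
{P3}: M1→P3 3·25=75, M2→P3 5·16=80, M3→P3 12·17=204, M4→P3 15·4=60, M5→P3 3·4=12. Service 431; fixed 123; total 554.
{P1}: service 483 + fixed 135 = 618
{P1, P2, P3, P4, P5}: M1→P3 3·25=75, M2→P4 4·16=64, M3→P1 3·17=51, M4→P2 10·4=40, M5→P3 3·4=12. Service 242; fixed 1319; total 1561.
No other subset beats 520.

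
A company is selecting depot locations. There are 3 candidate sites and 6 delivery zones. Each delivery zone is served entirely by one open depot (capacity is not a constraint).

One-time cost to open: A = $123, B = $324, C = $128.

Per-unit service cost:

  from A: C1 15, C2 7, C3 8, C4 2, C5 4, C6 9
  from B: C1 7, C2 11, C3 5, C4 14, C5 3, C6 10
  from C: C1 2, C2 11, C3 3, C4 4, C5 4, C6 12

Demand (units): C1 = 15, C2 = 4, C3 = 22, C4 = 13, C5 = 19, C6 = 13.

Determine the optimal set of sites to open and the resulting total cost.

Open C only; minimum total cost 552.

For any fixed open set, each delivery zone goes to its cheapest open site; total = fixed + service.
{C}: C1→C 2·15=30, C2→C 11·4=44, C3→C 3·22=66, C4→C 4·13=52, C5→C 4·19=76, C6→C 12·13=156. Service 424; fixed 128; total 552.
{A, C}: C1→C 2·15=30, C2→A 7·4=28, C3→C 3·22=66, C4→A 2·13=26, C5→A 4·19=76, C6→A 9·13=117. Service 343; fixed 251; total 594.
{A}: service 648 + fixed 123 = 771
{A, B, C}: C1→C 2·15=30, C2→A 7·4=28, C3→C 3·22=66, C4→A 2·13=26, C5→B 3·19=57, C6→A 9·13=117. Service 324; fixed 575; total 899.
No other subset beats 552.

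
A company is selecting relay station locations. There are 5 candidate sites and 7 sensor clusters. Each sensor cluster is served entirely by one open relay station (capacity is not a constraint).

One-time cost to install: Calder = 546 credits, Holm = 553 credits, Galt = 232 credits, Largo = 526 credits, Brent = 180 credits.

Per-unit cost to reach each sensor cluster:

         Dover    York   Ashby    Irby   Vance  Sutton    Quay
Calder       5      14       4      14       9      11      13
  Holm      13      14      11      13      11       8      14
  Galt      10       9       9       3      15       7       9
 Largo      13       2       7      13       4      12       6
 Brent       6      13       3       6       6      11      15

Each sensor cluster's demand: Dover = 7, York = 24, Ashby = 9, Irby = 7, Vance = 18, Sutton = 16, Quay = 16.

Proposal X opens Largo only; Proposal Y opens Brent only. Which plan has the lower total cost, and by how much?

Proposal X: {Largo}: Dover→Largo 13·7=91, York→Largo 2·24=48, Ashby→Largo 7·9=63, Irby→Largo 13·7=91, Vance→Largo 4·18=72, Sutton→Largo 12·16=192, Quay→Largo 6·16=96. Service 653; fixed 526; total 1179.
Proposal Y: {Brent}: Dover→Brent 6·7=42, York→Brent 13·24=312, Ashby→Brent 3·9=27, Irby→Brent 6·7=42, Vance→Brent 6·18=108, Sutton→Brent 11·16=176, Quay→Brent 15·16=240. Service 947; fixed 180; total 1127.
Difference: |1179 − 1127| = 52.

Proposal Y is cheaper by 52.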